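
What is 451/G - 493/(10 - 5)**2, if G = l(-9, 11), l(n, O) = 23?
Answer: -64/575 ≈ -0.11130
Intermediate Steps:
G = 23
451/G - 493/(10 - 5)**2 = 451/23 - 493/(10 - 5)**2 = 451*(1/23) - 493/(5**2) = 451/23 - 493/25 = -64/575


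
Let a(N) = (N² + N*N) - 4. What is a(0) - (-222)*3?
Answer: 662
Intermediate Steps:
a(N) = -4 + 2*N² (a(N) = (N² + N²) - 4 = 2*N² - 4 = -4 + 2*N²)
a(0) - (-222)*3 = (-4 + 2*0²) - (-222)*3 = (-4 + 2*0) - 111*(-6) = (-4 + 0) + 666 = -4 + 666 = 662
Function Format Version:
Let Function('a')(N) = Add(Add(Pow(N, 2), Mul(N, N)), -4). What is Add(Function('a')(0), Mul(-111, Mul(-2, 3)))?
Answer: 662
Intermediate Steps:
Function('a')(N) = Add(-4, Mul(2, Pow(N, 2))) (Function('a')(N) = Add(Add(Pow(N, 2), Pow(N, 2)), -4) = Add(Mul(2, Pow(N, 2)), -4) = Add(-4, Mul(2, Pow(N, 2))))
Add(Function('a')(0), Mul(-111, Mul(-2, 3))) = Add(Add(-4, Mul(2, Pow(0, 2))), Mul(-111, Mul(-2, 3))) = Add(Add(-4, Mul(2, 0)), Mul(-111, -6)) = Add(Add(-4, 0), 666) = Add(-4, 666) = 662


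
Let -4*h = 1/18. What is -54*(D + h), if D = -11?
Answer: 2379/4 ≈ 594.75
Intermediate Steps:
h = -1/72 (h = -¼/18 = -¼*1/18 = -1/72 ≈ -0.013889)
-54*(D + h) = -54*(-11 - 1/72) = -54*(-793/72) = 2379/4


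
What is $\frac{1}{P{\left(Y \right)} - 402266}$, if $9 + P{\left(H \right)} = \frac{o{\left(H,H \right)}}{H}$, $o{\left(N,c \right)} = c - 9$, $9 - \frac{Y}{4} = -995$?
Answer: $- \frac{4016}{1615532393} \approx -2.4859 \cdot 10^{-6}$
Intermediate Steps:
$Y = 4016$ ($Y = 36 - -3980 = 36 + 3980 = 4016$)
$o{\left(N,c \right)} = -9 + c$
$P{\left(H \right)} = -9 + \frac{-9 + H}{H}$
$\frac{1}{P{\left(Y \right)} - 402266} = \frac{1}{\left(-8 - \frac{9}{4016}\right) - 402266} = \frac{1}{- \frac{32137}{4016} - 402266} = \frac{1}{- \frac{1615532393}{4016}} = - \frac{4016}{1615532393}$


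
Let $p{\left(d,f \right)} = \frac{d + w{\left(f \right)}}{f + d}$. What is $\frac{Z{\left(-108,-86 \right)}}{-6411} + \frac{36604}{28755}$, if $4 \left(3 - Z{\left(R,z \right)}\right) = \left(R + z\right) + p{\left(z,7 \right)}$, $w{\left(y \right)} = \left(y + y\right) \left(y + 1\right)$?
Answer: $\frac{6140538217}{4854505365} \approx 1.2649$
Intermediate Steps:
$w{\left(y \right)} = 2 y \left(1 + y\right)$
$p{\left(d,f \right)} = \frac{d + 2 f \left(1 + f\right)}{d + f}$ ($p{\left(d,f \right)} = \frac{d + 2 f \left(1 + f\right)}{f + d} = \frac{d + 2 f \left(1 + f\right)}{d + f}$)
$Z{\left(R,z \right)} = 3 - \frac{R}{4} - \frac{z}{4} - \frac{112 + z}{4 \left(7 + z\right)}$ ($Z{\left(R,z \right)} = 3 - \frac{\left(R + z\right) + \frac{z + 2 \cdot 7 \left(1 + 7\right)}{z + 7}}{4} = 3 - \frac{\left(R + z\right) + \frac{z + 2 \cdot 7 \cdot 8}{7 + z}}{4} = 3 - \frac{\left(R + z\right) + \frac{z + 112}{7 + z}}{4} = 3 - \frac{\left(R + z\right) + \frac{112 + z}{7 + z}}{4} = 3 - \frac{R + z + \frac{112 + z}{7 + z}}{4} = 3 - \left(\frac{R}{4} + \frac{z}{4} + \frac{112 + z}{4 \left(7 + z\right)}\right) = 3 - \frac{R}{4} - \frac{z}{4} - \frac{112 + z}{4 \left(7 + z\right)}$)
$\frac{Z{\left(-108,-86 \right)}}{-6411} + \frac{36604}{28755} = \frac{\frac{1}{4} \frac{1}{7 - 86} \left(-112 - -86 + \left(7 - 86\right) \left(12 - -108 - -86\right)\right)}{-6411} + \frac{36604}{28755} = \frac{-112 + 86 - 79 \left(12 + 108 + 86\right)}{4 \left(-79\right)} \left(- \frac{1}{6411}\right) + 36604 \cdot \frac{1}{28755} = \frac{1}{4} \left(- \frac{1}{79}\right) \left(-112 + 86 - 16274\right) \left(- \frac{1}{6411}\right) + \frac{36604}{28755} = \frac{1}{4} \left(- \frac{1}{79}\right) \left(-16300\right) \left(- \frac{1}{6411}\right) + \frac{36604}{28755} = \frac{4075}{79} \left(- \frac{1}{6411}\right) + \frac{36604}{28755} = - \frac{4075}{506469} + \frac{36604}{28755} = \frac{6140538217}{4854505365}$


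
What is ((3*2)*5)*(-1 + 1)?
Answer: 0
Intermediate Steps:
((3*2)*5)*(-1 + 1) = (6*5)*0 = 30*0 = 0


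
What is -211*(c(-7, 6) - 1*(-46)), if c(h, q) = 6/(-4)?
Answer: -18779/2 ≈ -9389.5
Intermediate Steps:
c(h, q) = -3/2 (c(h, q) = 6*(-¼) = -3/2)
-211*(c(-7, 6) - 1*(-46)) = -211*(-3/2 - 1*(-46)) = -211*(-3/2 + 46) = -211*89/2 = -18779/2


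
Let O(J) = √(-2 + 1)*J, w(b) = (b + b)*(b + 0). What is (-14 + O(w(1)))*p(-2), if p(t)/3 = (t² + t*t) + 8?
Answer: -672 + 96*I ≈ -672.0 + 96.0*I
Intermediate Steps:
p(t) = 24 + 6*t² (p(t) = 3*((t² + t*t) + 8) = 3*((t² + t²) + 8) = 3*(2*t² + 8) = 3*(8 + 2*t²) = 24 + 6*t²)
w(b) = 2*b² (w(b) = (2*b)*b = 2*b²)
O(J) = I*J (O(J) = √(-1)*J = I*J)
(-14 + O(w(1)))*p(-2) = (-14 + I*(2*1²))*(24 + 6*(-2)²) = (-14 + I*(2*1))*(24 + 6*4) = (-14 + I*2)*(24 + 24) = (-14 + 2*I)*48 = -672 + 96*I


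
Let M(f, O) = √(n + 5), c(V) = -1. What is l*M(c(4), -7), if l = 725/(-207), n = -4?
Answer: -725/207 ≈ -3.5024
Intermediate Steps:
l = -725/207 (l = 725*(-1/207) = -725/207 ≈ -3.5024)
M(f, O) = 1 (M(f, O) = √(-4 + 5) = √1 = 1)
l*M(c(4), -7) = -725/207*1 = -725/207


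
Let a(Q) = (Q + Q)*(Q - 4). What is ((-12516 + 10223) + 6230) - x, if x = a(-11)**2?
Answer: -104963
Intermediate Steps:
a(Q) = 2*Q*(-4 + Q) (a(Q) = (2*Q)*(-4 + Q) = 2*Q*(-4 + Q))
x = 108900 (x = (2*(-11)*(-4 - 11))**2 = (2*(-11)*(-15))**2 = 330**2 = 108900)
((-12516 + 10223) + 6230) - x = ((-12516 + 10223) + 6230) - 1*108900 = (-2293 + 6230) - 108900 = 3937 - 108900 = -104963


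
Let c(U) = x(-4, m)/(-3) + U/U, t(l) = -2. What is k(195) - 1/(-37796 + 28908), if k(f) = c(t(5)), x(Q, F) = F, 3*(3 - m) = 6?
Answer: 17779/26664 ≈ 0.66678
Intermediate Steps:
m = 1 (m = 3 - 1/3*6 = 3 - 2 = 1)
c(U) = 2/3 (c(U) = 1/(-3) + U/U = 1*(-1/3) + 1 = -1/3 + 1 = 2/3)
k(f) = 2/3
k(195) - 1/(-37796 + 28908) = 2/3 - 1/(-37796 + 28908) = 2/3 - 1/(-8888) = 2/3 - 1*(-1/8888) = 2/3 + 1/8888 = 17779/26664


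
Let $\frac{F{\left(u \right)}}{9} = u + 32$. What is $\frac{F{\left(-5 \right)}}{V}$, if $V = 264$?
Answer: $\frac{81}{88} \approx 0.92045$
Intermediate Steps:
$F{\left(u \right)} = 288 + 9 u$ ($F{\left(u \right)} = 9 \left(u + 32\right) = 9 \left(32 + u\right) = 288 + 9 u$)
$\frac{F{\left(-5 \right)}}{V} = \frac{288 + 9 \left(-5\right)}{264} = \left(288 - 45\right) \frac{1}{264} = 243 \cdot \frac{1}{264} = \frac{81}{88}$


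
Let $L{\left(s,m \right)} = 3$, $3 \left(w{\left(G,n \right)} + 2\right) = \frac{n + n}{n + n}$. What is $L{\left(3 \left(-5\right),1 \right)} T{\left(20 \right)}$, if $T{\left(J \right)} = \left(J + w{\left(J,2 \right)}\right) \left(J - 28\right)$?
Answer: $-440$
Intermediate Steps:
$w{\left(G,n \right)} = - \frac{5}{3}$ ($w{\left(G,n \right)} = -2 + \frac{\left(n + n\right) \frac{1}{n + n}}{3} = -2 + \frac{2 n \frac{1}{2 n}}{3} = -2 + \frac{1}{3} \cdot 1 = -2 + \frac{1}{3} = - \frac{5}{3}$)
$T{\left(J \right)} = \left(-28 + J\right) \left(- \frac{5}{3} + J\right)$ ($T{\left(J \right)} = \left(J - \frac{5}{3}\right) \left(J - 28\right) = \left(- \frac{5}{3} + J\right) \left(-28 + J\right) = \left(-28 + J\right) \left(- \frac{5}{3} + J\right)$)
$L{\left(3 \left(-5\right),1 \right)} T{\left(20 \right)} = 3 \left(\frac{140}{3} + 20^{2} - \frac{1780}{3}\right) = 3 \left(\frac{140}{3} + 400 - \frac{1780}{3}\right) = 3 \left(- \frac{440}{3}\right) = -440$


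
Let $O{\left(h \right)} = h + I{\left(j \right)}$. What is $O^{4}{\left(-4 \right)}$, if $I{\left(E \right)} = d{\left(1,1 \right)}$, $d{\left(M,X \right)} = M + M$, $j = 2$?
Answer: $16$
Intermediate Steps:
$d{\left(M,X \right)} = 2 M$
$I{\left(E \right)} = 2$ ($I{\left(E \right)} = 2 \cdot 1 = 2$)
$O{\left(h \right)} = 2 + h$ ($O{\left(h \right)} = h + 2 = 2 + h$)
$O^{4}{\left(-4 \right)} = \left(2 - 4\right)^{4} = \left(-2\right)^{4} = 16$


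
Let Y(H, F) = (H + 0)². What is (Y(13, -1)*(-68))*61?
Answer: -701012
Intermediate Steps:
Y(H, F) = H²
(Y(13, -1)*(-68))*61 = (13²*(-68))*61 = (169*(-68))*61 = -11492*61 = -701012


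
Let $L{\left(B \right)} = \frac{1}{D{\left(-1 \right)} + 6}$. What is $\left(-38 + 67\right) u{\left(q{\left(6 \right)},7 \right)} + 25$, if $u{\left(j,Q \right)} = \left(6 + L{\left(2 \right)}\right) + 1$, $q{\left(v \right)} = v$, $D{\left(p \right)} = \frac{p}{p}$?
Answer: $\frac{1625}{7} \approx 232.14$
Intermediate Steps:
$D{\left(p \right)} = 1$
$L{\left(B \right)} = \frac{1}{7}$ ($L{\left(B \right)} = \frac{1}{1 + 6} = \frac{1}{7}$)
$u{\left(j,Q \right)} = \frac{50}{7}$ ($u{\left(j,Q \right)} = \left(6 + \frac{1}{7}\right) + 1 = \frac{43}{7} + 1 = \frac{50}{7}$)
$\left(-38 + 67\right) u{\left(q{\left(6 \right)},7 \right)} + 25 = \left(-38 + 67\right) \frac{50}{7} + 25 = 29 \cdot \frac{50}{7} + 25 = \frac{1450}{7} + 25 = \frac{1625}{7}$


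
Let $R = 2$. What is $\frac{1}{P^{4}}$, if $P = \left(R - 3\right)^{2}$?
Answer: $1$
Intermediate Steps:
$P = 1$ ($P = \left(2 - 3\right)^{2} = \left(-1\right)^{2} = 1$)
$\frac{1}{P^{4}} = \frac{1}{1^{4}} = 1^{-1} = 1$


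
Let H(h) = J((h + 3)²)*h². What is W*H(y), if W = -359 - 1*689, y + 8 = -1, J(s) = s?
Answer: -3055968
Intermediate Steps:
y = -9 (y = -8 - 1 = -9)
H(h) = h²*(3 + h)² (H(h) = (h + 3)²*h² = (3 + h)²*h² = h²*(3 + h)²)
W = -1048 (W = -359 - 689 = -1048)
W*H(y) = -1048*(-9)²*(3 - 9)² = -84888*(-6)² = -84888*36 = -1048*2916 = -3055968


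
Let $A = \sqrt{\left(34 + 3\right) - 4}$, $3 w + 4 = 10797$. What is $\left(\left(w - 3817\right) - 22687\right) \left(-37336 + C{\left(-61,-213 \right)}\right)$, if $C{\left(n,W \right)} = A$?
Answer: $\frac{2565692584}{3} - \frac{68719 \sqrt{33}}{3} \approx 8.551 \cdot 10^{8}$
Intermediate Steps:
$w = \frac{10793}{3}$ ($w = - \frac{4}{3} + \frac{1}{3} \cdot 10797 = - \frac{4}{3} + 3599 = \frac{10793}{3} \approx 3597.7$)
$A = \sqrt{33}$ ($A = \sqrt{37 - 4} = \sqrt{33} \approx 5.7446$)
$C{\left(n,W \right)} = \sqrt{33}$
$\left(\left(w - 3817\right) - 22687\right) \left(-37336 + C{\left(-61,-213 \right)}\right) = \left(\left(\frac{10793}{3} - 3817\right) - 22687\right) \left(-37336 + \sqrt{33}\right) = \left(- \frac{658}{3} - 22687\right) \left(-37336 + \sqrt{33}\right) = - \frac{68719 \left(-37336 + \sqrt{33}\right)}{3} = \frac{2565692584}{3} - \frac{68719 \sqrt{33}}{3}$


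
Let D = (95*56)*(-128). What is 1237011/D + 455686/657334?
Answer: -251412725057/223809080320 ≈ -1.1233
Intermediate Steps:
D = -680960 (D = 5320*(-128) = -680960)
1237011/D + 455686/657334 = 1237011/(-680960) + 455686/657334 = 1237011*(-1/680960) + 455686*(1/657334) = -1237011/680960 + 227843/328667 = -251412725057/223809080320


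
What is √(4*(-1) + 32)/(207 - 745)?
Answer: -√7/269 ≈ -0.0098355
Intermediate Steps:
√(4*(-1) + 32)/(207 - 745) = √(-4 + 32)/(-538) = -√7/269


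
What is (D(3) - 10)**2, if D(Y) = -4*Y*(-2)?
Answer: 196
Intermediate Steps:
D(Y) = 8*Y (D(Y) = -(-8)*Y = 8*Y)
(D(3) - 10)**2 = (8*3 - 10)**2 = (24 - 10)**2 = 14**2 = 196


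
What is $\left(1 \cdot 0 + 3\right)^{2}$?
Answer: $9$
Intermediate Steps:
$\left(1 \cdot 0 + 3\right)^{2} = \left(0 + 3\right)^{2} = 3^{2} = 9$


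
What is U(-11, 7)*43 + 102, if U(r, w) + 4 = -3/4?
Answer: -409/4 ≈ -102.25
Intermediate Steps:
U(r, w) = -19/4 (U(r, w) = -4 - 3/4 = -4 - 3*¼ = -4 - ¾ = -19/4)
U(-11, 7)*43 + 102 = -19/4*43 + 102 = -817/4 + 102 = -409/4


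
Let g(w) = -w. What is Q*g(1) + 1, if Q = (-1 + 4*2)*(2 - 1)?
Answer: -6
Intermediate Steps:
Q = 7 (Q = (-1 + 8)*1 = 7*1 = 7)
Q*g(1) + 1 = 7*(-1*1) + 1 = 7*(-1) + 1 = -7 + 1 = -6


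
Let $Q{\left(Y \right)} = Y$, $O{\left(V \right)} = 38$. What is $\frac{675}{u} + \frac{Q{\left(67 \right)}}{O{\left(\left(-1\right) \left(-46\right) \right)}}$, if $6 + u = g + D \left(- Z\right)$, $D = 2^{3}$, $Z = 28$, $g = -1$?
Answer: $- \frac{3391}{2926} \approx -1.1589$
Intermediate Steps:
$D = 8$
$u = -231$ ($u = -6 + \left(-1 + 8 \left(\left(-1\right) 28\right)\right) = -6 + \left(-1 + 8 \left(-28\right)\right) = -6 - 225 = -231$)
$\frac{675}{u} + \frac{Q{\left(67 \right)}}{O{\left(\left(-1\right) \left(-46\right) \right)}} = \frac{675}{-231} + \frac{67}{38} = 675 \left(- \frac{1}{231}\right) + 67 \cdot \frac{1}{38} = - \frac{225}{77} + \frac{67}{38} = - \frac{3391}{2926}$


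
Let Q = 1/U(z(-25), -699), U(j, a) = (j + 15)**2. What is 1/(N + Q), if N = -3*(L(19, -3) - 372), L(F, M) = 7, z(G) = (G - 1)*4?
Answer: 7921/8673496 ≈ 0.00091324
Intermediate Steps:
z(G) = -4 + 4*G (z(G) = (-1 + G)*4 = -4 + 4*G)
U(j, a) = (15 + j)**2
Q = 1/7921 (Q = 1/((15 + (-4 + 4*(-25)))**2) = 1/((15 + (-4 - 100))**2) = 1/((15 - 104)**2) = 1/((-89)**2) = 1/7921 ≈ 0.00012625)
N = 1095 (N = -3*(7 - 372) = -3*(-365) = 1095)
1/(N + Q) = 1/(1095 + 1/7921) = 1/(8673496/7921) = 7921/8673496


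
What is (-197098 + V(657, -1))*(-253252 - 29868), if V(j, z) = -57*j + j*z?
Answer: 66590956480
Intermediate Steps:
(-197098 + V(657, -1))*(-253252 - 29868) = (-197098 + 657*(-57 - 1))*(-253252 - 29868) = (-197098 + 657*(-58))*(-283120) = (-197098 - 38106)*(-283120) = -235204*(-283120) = 66590956480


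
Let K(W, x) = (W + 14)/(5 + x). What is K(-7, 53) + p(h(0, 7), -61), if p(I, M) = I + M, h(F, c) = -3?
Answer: -3705/58 ≈ -63.879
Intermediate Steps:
K(W, x) = (14 + W)/(5 + x)
K(-7, 53) + p(h(0, 7), -61) = (14 - 7)/(5 + 53) + (-3 - 61) = 7/58 - 64 = -3705/58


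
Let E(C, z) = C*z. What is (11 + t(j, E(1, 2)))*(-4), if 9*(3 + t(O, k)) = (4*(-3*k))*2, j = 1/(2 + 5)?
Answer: -32/3 ≈ -10.667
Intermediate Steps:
j = ⅐ (j = 1/7 = ⅐ ≈ 0.14286)
t(O, k) = -3 - 8*k/3 (t(O, k) = -3 + ((4*(-3*k))*2)/9 = -3 + (-12*k*2)/9 = -3 + (-24*k)/9 = -3 - 8*k/3)
(11 + t(j, E(1, 2)))*(-4) = (11 + (-3 - 8*2/3))*(-4) = (11 + (-3 - 8/3*2))*(-4) = (11 + (-3 - 16/3))*(-4) = (11 - 25/3)*(-4) = (8/3)*(-4) = -32/3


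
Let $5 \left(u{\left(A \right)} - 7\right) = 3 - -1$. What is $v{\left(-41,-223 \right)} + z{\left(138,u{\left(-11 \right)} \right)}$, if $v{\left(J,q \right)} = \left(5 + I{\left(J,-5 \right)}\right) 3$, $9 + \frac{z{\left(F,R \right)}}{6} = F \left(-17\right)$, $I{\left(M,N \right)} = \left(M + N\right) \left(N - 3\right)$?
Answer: $-13011$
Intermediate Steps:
$u{\left(A \right)} = \frac{39}{5}$ ($u{\left(A \right)} = 7 + \frac{3 - -1}{5} = 7 + \frac{3 + 1}{5} = 7 + \frac{1}{5} \cdot 4 = 7 + \frac{4}{5} = \frac{39}{5}$)
$I{\left(M,N \right)} = \left(-3 + N\right) \left(M + N\right)$ ($I{\left(M,N \right)} = \left(M + N\right) \left(-3 + N\right) = \left(-3 + N\right) \left(M + N\right)$)
$z{\left(F,R \right)} = -54 - 102 F$ ($z{\left(F,R \right)} = -54 + 6 F \left(-17\right) = -54 + 6 \left(- 17 F\right) = -54 - 102 F$)
$v{\left(J,q \right)} = 135 - 24 J$ ($v{\left(J,q \right)} = \left(5 + \left(\left(-5\right)^{2} - 3 J - -15 + J \left(-5\right)\right)\right) 3 = \left(5 + \left(25 - 3 J + 15 - 5 J\right)\right) 3 = \left(5 - \left(-40 + 8 J\right)\right) 3 = \left(45 - 8 J\right) 3 = 135 - 24 J$)
$v{\left(-41,-223 \right)} + z{\left(138,u{\left(-11 \right)} \right)} = \left(135 - -984\right) - 14130 = \left(135 + 984\right) - 14130 = 1119 - 14130 = -13011$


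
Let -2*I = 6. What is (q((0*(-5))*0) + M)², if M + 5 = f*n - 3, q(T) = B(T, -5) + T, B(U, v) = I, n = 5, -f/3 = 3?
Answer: 3136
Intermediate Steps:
f = -9 (f = -3*3 = -9)
I = -3 (I = -½*6 = -3)
B(U, v) = -3
q(T) = -3 + T
M = -53 (M = -5 + (-9*5 - 3) = -5 + (-45 - 3) = -5 - 48 = -53)
(q((0*(-5))*0) + M)² = ((-3 + (0*(-5))*0) - 53)² = ((-3 + 0*0) - 53)² = ((-3 + 0) - 53)² = (-3 - 53)² = (-56)² = 3136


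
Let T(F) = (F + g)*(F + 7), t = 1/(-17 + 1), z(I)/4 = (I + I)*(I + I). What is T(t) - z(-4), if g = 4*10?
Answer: 5393/256 ≈ 21.066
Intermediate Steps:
g = 40
z(I) = 16*I² (z(I) = 4*((I + I)*(I + I)) = 4*((2*I)*(2*I)) = 4*(4*I²) = 16*I²)
t = -1/16 (t = 1/(-16) = -1/16 ≈ -0.062500)
T(F) = (7 + F)*(40 + F) (T(F) = (F + 40)*(F + 7) = (40 + F)*(7 + F) = (7 + F)*(40 + F))
T(t) - z(-4) = (280 + (-1/16)² + 47*(-1/16)) - 16*(-4)² = (280 + 1/256 - 47/16) - 16*16 = 70929/256 - 1*256 = 70929/256 - 256 = 5393/256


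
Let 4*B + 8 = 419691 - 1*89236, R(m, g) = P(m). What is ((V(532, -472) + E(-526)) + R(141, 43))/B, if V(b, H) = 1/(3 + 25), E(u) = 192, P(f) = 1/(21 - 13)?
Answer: 3587/1542086 ≈ 0.0023261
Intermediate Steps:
P(f) = ⅛ (P(f) = 1/8 = ⅛)
V(b, H) = 1/28
R(m, g) = ⅛
B = 330447/4 (B = -2 + (419691 - 1*89236)/4 = -2 + (419691 - 89236)/4 = -2 + (¼)*330455 = -2 + 330455/4 = 330447/4 ≈ 82612.)
((V(532, -472) + E(-526)) + R(141, 43))/B = ((1/28 + 192) + ⅛)/(330447/4) = (5377/28 + ⅛)*(4/330447) = (10761/56)*(4/330447) = 3587/1542086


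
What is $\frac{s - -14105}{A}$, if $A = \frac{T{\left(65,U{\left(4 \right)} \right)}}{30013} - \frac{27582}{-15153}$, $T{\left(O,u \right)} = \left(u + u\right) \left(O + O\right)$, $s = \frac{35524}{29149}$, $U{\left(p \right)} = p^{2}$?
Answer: $\frac{20777811174444349}{2885281526206} \approx 7201.3$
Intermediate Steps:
$s = \frac{35524}{29149}$ ($s = 35524 \cdot \frac{1}{29149} = \frac{35524}{29149} \approx 1.2187$)
$T{\left(O,u \right)} = 4 O u$ ($T{\left(O,u \right)} = 2 u 2 O = 4 O u$)
$A = \frac{296951682}{151595663}$ ($A = \frac{4 \cdot 65 \cdot 4^{2}}{30013} - \frac{27582}{-15153} = 4 \cdot 65 \cdot 16 \cdot \frac{1}{30013} - - \frac{9194}{5051} = 4160 \cdot \frac{1}{30013} + \frac{9194}{5051} = \frac{4160}{30013} + \frac{9194}{5051} = \frac{296951682}{151595663} \approx 1.9588$)
$\frac{s - -14105}{A} = \frac{\frac{35524}{29149} - -14105}{\frac{296951682}{151595663}} = \left(\frac{35524}{29149} + 14105\right) \frac{151595663}{296951682} = \frac{411182169}{29149} \cdot \frac{151595663}{296951682} = \frac{20777811174444349}{2885281526206}$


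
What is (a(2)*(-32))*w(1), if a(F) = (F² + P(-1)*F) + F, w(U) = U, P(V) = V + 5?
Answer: -448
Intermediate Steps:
P(V) = 5 + V
a(F) = F² + 5*F (a(F) = (F² + (5 - 1)*F) + F = (F² + 4*F) + F = F² + 5*F)
(a(2)*(-32))*w(1) = ((2*(5 + 2))*(-32))*1 = ((2*7)*(-32))*1 = (14*(-32))*1 = -448*1 = -448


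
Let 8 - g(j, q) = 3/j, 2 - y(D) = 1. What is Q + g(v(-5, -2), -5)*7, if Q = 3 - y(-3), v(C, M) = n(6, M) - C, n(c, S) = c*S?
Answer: 61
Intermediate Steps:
y(D) = 1 (y(D) = 2 - 1*1 = 2 - 1 = 1)
n(c, S) = S*c
v(C, M) = -C + 6*M (v(C, M) = M*6 - C = 6*M - C = -C + 6*M)
g(j, q) = 8 - 3/j
Q = 2 (Q = 3 - 1*1 = 3 - 1 = 2)
Q + g(v(-5, -2), -5)*7 = 2 + (8 - 3/(-1*(-5) + 6*(-2)))*7 = 2 + (8 - 3/(5 - 12))*7 = 2 + (8 - 3/(-7))*7 = 2 + (8 - 3*(-1/7))*7 = 2 + (8 + 3/7)*7 = 2 + (59/7)*7 = 2 + 59 = 61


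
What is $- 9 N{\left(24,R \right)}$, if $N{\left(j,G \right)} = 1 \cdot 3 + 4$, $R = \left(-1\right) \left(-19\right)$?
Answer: $-63$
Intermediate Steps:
$R = 19$
$N{\left(j,G \right)} = 7$ ($N{\left(j,G \right)} = 3 + 4 = 7$)
$- 9 N{\left(24,R \right)} = \left(-9\right) 7 = -63$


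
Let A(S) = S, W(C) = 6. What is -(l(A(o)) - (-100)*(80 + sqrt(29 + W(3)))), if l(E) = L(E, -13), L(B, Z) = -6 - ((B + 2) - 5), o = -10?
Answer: -8007 - 100*sqrt(35) ≈ -8598.6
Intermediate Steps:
L(B, Z) = -3 - B (L(B, Z) = -6 - ((2 + B) - 5) = -6 - (-3 + B) = -6 + (3 - B) = -3 - B)
l(E) = -3 - E
-(l(A(o)) - (-100)*(80 + sqrt(29 + W(3)))) = -((-3 - 1*(-10)) - (-100)*(80 + sqrt(29 + 6))) = -((-3 + 10) - (-100)*(80 + sqrt(35))) = -(7 - (-8000 - 100*sqrt(35))) = -(7 + (8000 + 100*sqrt(35))) = -(8007 + 100*sqrt(35)) = -8007 - 100*sqrt(35)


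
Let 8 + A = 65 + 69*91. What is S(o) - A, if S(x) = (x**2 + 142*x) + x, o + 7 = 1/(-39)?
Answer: -11090078/1521 ≈ -7291.3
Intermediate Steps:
o = -274/39 (o = -7 + 1/(-39) = -7 - 1/39 = -274/39 ≈ -7.0256)
A = 6336 (A = -8 + (65 + 69*91) = -8 + (65 + 6279) = -8 + 6344 = 6336)
S(x) = x**2 + 143*x
S(o) - A = -274*(143 - 274/39)/39 - 1*6336 = -274/39*5303/39 - 6336 = -1453022/1521 - 6336 = -11090078/1521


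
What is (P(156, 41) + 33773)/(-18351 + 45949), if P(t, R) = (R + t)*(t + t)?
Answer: 95237/27598 ≈ 3.4509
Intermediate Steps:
P(t, R) = 2*t*(R + t) (P(t, R) = (R + t)*(2*t) = 2*t*(R + t))
(P(156, 41) + 33773)/(-18351 + 45949) = (2*156*(41 + 156) + 33773)/(-18351 + 45949) = (2*156*197 + 33773)/27598 = (61464 + 33773)*(1/27598) = 95237*(1/27598) = 95237/27598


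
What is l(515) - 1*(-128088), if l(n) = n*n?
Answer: 393313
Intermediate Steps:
l(n) = n**2
l(515) - 1*(-128088) = 515**2 - 1*(-128088) = 265225 + 128088 = 393313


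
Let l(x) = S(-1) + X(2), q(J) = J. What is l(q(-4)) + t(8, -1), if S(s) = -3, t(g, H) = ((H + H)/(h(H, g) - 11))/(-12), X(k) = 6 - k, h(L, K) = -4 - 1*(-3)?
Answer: 71/72 ≈ 0.98611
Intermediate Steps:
h(L, K) = -1 (h(L, K) = -4 + 3 = -1)
t(g, H) = H/72 (t(g, H) = ((H + H)/(-1 - 11))/(-12) = ((2*H)/(-12))*(-1/12) = ((2*H)*(-1/12))*(-1/12) = -H/6*(-1/12) = H/72)
l(x) = 1 (l(x) = -3 + (6 - 1*2) = -3 + (6 - 2) = -3 + 4 = 1)
l(q(-4)) + t(8, -1) = 1 + (1/72)*(-1) = 1 - 1/72 = 71/72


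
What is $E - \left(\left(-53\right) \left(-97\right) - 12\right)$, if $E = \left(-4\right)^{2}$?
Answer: $-5113$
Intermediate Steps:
$E = 16$
$E - \left(\left(-53\right) \left(-97\right) - 12\right) = 16 - \left(\left(-53\right) \left(-97\right) - 12\right) = 16 - \left(5141 - 12\right) = 16 - 5129 = -5113$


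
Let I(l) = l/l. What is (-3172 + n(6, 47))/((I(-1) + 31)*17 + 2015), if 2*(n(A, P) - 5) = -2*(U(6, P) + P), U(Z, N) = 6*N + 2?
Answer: -1166/853 ≈ -1.3669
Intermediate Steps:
U(Z, N) = 2 + 6*N
I(l) = 1
n(A, P) = 3 - 7*P (n(A, P) = 5 + (-2*((2 + 6*P) + P))/2 = 5 + (-2*(2 + 7*P))/2 = 5 + (-4 - 14*P)/2 = 5 + (-2 - 7*P) = 3 - 7*P)
(-3172 + n(6, 47))/((I(-1) + 31)*17 + 2015) = (-3172 + (3 - 7*47))/((1 + 31)*17 + 2015) = (-3172 + (3 - 329))/(32*17 + 2015) = (-3172 - 326)/(544 + 2015) = -3498/2559 = -3498*1/2559 = -1166/853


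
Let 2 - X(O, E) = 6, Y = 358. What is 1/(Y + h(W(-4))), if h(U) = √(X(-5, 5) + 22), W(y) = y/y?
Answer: 179/64073 - 3*√2/128146 ≈ 0.0027606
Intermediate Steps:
X(O, E) = -4 (X(O, E) = 2 - 1*6 = 2 - 6 = -4)
W(y) = 1
h(U) = 3*√2 (h(U) = √(-4 + 22) = √18 = 3*√2)
1/(Y + h(W(-4))) = 1/(358 + 3*√2)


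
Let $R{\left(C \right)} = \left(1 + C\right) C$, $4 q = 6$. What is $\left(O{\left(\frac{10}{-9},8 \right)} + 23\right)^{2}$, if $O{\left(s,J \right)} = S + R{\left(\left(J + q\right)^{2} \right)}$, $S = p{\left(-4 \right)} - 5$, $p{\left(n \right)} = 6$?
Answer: $\frac{17463358201}{256} \approx 6.8216 \cdot 10^{7}$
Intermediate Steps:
$q = \frac{3}{2}$ ($q = \frac{1}{4} \cdot 6 = \frac{3}{2} \approx 1.5$)
$R{\left(C \right)} = C \left(1 + C\right)$
$S = 1$ ($S = 6 - 5 = 1$)
$O{\left(s,J \right)} = 1 + \left(\frac{3}{2} + J\right)^{2} \left(1 + \left(\frac{3}{2} + J\right)^{2}\right)$ ($O{\left(s,J \right)} = 1 + \left(J + \frac{3}{2}\right)^{2} \left(1 + \left(J + \frac{3}{2}\right)^{2}\right) = 1 + \left(\frac{3}{2} + J\right)^{2} \left(1 + \left(\frac{3}{2} + J\right)^{2}\right)$)
$\left(O{\left(\frac{10}{-9},8 \right)} + 23\right)^{2} = \left(\left(1 + \frac{\left(3 + 2 \cdot 8\right)^{2} \left(4 + \left(3 + 2 \cdot 8\right)^{2}\right)}{16}\right) + 23\right)^{2} = \left(\left(1 + \frac{\left(3 + 16\right)^{2} \left(4 + \left(3 + 16\right)^{2}\right)}{16}\right) + 23\right)^{2} = \left(\left(1 + \frac{19^{2} \left(4 + 19^{2}\right)}{16}\right) + 23\right)^{2} = \left(\left(1 + \frac{1}{16} \cdot 361 \left(4 + 361\right)\right) + 23\right)^{2} = \left(\left(1 + \frac{1}{16} \cdot 361 \cdot 365\right) + 23\right)^{2} = \left(\left(1 + \frac{131765}{16}\right) + 23\right)^{2} = \left(\frac{131781}{16} + 23\right)^{2} = \left(\frac{132149}{16}\right)^{2} = \frac{17463358201}{256}$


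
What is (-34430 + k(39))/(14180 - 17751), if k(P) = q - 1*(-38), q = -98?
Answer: 34490/3571 ≈ 9.6584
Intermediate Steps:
k(P) = -60 (k(P) = -98 - 1*(-38) = -98 + 38 = -60)
(-34430 + k(39))/(14180 - 17751) = (-34430 - 60)/(14180 - 17751) = -34490/(-3571) = -34490*(-1/3571) = 34490/3571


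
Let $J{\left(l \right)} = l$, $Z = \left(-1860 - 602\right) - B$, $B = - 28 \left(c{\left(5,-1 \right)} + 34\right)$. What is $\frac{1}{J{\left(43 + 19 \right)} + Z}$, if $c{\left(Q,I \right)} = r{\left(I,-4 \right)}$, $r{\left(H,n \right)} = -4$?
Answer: $- \frac{1}{1560} \approx -0.00064103$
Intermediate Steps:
$c{\left(Q,I \right)} = -4$
$B = -840$ ($B = - 28 \left(-4 + 34\right) = \left(-28\right) 30 = -840$)
$Z = -1622$ ($Z = \left(-1860 - 602\right) - -840 = \left(-1860 - 602\right) + 840 = -2462 + 840 = -1622$)
$\frac{1}{J{\left(43 + 19 \right)} + Z} = \frac{1}{\left(43 + 19\right) - 1622} = \frac{1}{62 - 1622} = \frac{1}{-1560} = - \frac{1}{1560}$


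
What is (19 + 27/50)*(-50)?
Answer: -977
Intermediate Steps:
(19 + 27/50)*(-50) = (977/50)*(-50) = -977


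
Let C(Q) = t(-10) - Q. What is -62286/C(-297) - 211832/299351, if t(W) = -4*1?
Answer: -18707443162/87709843 ≈ -213.29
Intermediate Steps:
t(W) = -4
C(Q) = -4 - Q
-62286/C(-297) - 211832/299351 = -62286/(-4 - 1*(-297)) - 211832/299351 = -62286/(-4 + 297) - 211832*1/299351 = -62286/293 - 211832/299351 = -18707443162/87709843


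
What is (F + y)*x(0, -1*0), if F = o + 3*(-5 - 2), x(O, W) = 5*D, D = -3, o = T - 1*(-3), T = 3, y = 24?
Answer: -135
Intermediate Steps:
o = 6 (o = 3 - 1*(-3) = 3 + 3 = 6)
x(O, W) = -15 (x(O, W) = 5*(-3) = -15)
F = -15 (F = 6 + 3*(-5 - 2) = 6 + 3*(-7) = 6 - 21 = -15)
(F + y)*x(0, -1*0) = (-15 + 24)*(-15) = 9*(-15) = -135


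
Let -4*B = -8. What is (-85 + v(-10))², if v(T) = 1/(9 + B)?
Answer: 872356/121 ≈ 7209.6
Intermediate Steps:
B = 2 (B = -¼*(-8) = 2)
v(T) = 1/11 (v(T) = 1/(9 + 2) = 1/11)
(-85 + v(-10))² = (-85 + 1/11)² = (-934/11)² = 872356/121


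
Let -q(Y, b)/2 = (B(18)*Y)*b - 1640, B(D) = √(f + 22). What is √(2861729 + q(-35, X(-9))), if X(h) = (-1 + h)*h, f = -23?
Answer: √(2865009 + 6300*I) ≈ 1692.6 + 1.86*I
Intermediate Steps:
B(D) = I (B(D) = √(-23 + 22) = √(-1) = I)
X(h) = h*(-1 + h)
q(Y, b) = 3280 - 2*I*Y*b (q(Y, b) = -2*((I*Y)*b - 1640) = -2*(I*Y*b - 1640) = -2*(-1640 + I*Y*b) = 3280 - 2*I*Y*b)
√(2861729 + q(-35, X(-9))) = √(2861729 + (3280 - 2*I*(-35)*(-9*(-1 - 9)))) = √(2861729 + (3280 - 2*I*(-35)*(-9*(-10)))) = √(2861729 + (3280 - 2*I*(-35)*90)) = √(2861729 + (3280 + 6300*I)) = √(2865009 + 6300*I)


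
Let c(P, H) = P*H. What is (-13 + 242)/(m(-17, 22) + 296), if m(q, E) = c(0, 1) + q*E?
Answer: -229/78 ≈ -2.9359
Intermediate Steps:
c(P, H) = H*P
m(q, E) = E*q (m(q, E) = 1*0 + q*E = 0 + E*q = E*q)
(-13 + 242)/(m(-17, 22) + 296) = (-13 + 242)/(22*(-17) + 296) = 229/(-374 + 296) = 229/(-78) = 229*(-1/78) = -229/78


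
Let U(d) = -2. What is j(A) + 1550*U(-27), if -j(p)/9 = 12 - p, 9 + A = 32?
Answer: -3001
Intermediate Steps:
A = 23 (A = -9 + 32 = 23)
j(p) = -108 + 9*p (j(p) = -9*(12 - p) = -108 + 9*p)
j(A) + 1550*U(-27) = (-108 + 9*23) + 1550*(-2) = (-108 + 207) - 3100 = 99 - 3100 = -3001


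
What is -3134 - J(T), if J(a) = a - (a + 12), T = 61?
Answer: -3122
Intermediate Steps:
J(a) = -12 (J(a) = a - (12 + a) = a + (-12 - a) = -12)
-3134 - J(T) = -3134 - 1*(-12) = -3134 + 12 = -3122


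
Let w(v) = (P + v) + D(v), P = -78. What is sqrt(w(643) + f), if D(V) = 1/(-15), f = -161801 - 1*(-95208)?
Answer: I*sqrt(14856315)/15 ≈ 256.96*I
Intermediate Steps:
f = -66593 (f = -161801 + 95208 = -66593)
D(V) = -1/15
w(v) = -1171/15 + v (w(v) = (-78 + v) - 1/15 = -1171/15 + v)
sqrt(w(643) + f) = sqrt((-1171/15 + 643) - 66593) = sqrt(8474/15 - 66593) = sqrt(-990421/15) = I*sqrt(14856315)/15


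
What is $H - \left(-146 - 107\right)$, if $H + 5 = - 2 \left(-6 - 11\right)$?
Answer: $282$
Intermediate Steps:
$H = 29$ ($H = -5 - 2 \left(-6 - 11\right) = -5 - -34 = -5 + 34 = 29$)
$H - \left(-146 - 107\right) = 29 - \left(-146 - 107\right) = 29 - -253 = 29 + 253 = 282$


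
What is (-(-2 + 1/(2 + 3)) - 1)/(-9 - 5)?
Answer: -2/35 ≈ -0.057143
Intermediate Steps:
(-(-2 + 1/(2 + 3)) - 1)/(-9 - 5) = (-(-2 + 1/5) - 1)/(-14) = (-(-2 + 1/5) - 1)*(-1/14) = (-1*(-9/5) - 1)*(-1/14) = (9/5 - 1)*(-1/14) = (4/5)*(-1/14) = -2/35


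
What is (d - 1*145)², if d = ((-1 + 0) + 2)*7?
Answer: 19044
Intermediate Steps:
d = 7 (d = (-1 + 2)*7 = 1*7 = 7)
(d - 1*145)² = (7 - 1*145)² = (7 - 145)² = (-138)² = 19044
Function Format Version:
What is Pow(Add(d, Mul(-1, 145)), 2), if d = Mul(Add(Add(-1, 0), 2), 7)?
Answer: 19044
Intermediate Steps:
d = 7 (d = Mul(Add(-1, 2), 7) = Mul(1, 7) = 7)
Pow(Add(d, Mul(-1, 145)), 2) = Pow(Add(7, Mul(-1, 145)), 2) = Pow(Add(7, -145), 2) = Pow(-138, 2) = 19044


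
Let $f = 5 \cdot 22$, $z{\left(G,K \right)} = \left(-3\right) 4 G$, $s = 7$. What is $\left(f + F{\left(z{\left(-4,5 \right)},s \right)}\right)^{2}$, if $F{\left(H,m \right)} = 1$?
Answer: $12321$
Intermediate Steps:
$z{\left(G,K \right)} = - 12 G$
$f = 110$
$\left(f + F{\left(z{\left(-4,5 \right)},s \right)}\right)^{2} = \left(110 + 1\right)^{2} = 111^{2} = 12321$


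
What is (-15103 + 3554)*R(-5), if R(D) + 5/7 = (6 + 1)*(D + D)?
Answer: 5716755/7 ≈ 8.1668e+5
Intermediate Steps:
R(D) = -5/7 + 14*D (R(D) = -5/7 + (6 + 1)*(D + D) = -5/7 + 7*(2*D) = -5/7 + 14*D)
(-15103 + 3554)*R(-5) = (-15103 + 3554)*(-5/7 + 14*(-5)) = -11549*(-5/7 - 70) = -11549*(-495/7) = 5716755/7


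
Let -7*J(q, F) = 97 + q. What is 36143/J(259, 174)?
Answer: -253001/356 ≈ -710.68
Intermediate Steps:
J(q, F) = -97/7 - q/7 (J(q, F) = -(97 + q)/7 = -97/7 - q/7)
36143/J(259, 174) = 36143/(-97/7 - ⅐*259) = 36143/(-97/7 - 37) = 36143/(-356/7) = 36143*(-7/356) = -253001/356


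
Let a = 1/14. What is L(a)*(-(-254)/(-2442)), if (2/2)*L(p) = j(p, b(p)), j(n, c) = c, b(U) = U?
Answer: -127/17094 ≈ -0.0074295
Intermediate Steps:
a = 1/14 ≈ 0.071429
L(p) = p
L(a)*(-(-254)/(-2442)) = (-(-254)/(-2442))/14 = (-(-254)*(-1)/2442)/14 = (-1*127/1221)/14 = (1/14)*(-127/1221) = -127/17094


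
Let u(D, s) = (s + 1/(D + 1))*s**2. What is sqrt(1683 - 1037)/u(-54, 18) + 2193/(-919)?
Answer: -2193/919 + 53*sqrt(646)/308772 ≈ -2.3819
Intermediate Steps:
u(D, s) = s**2*(s + 1/(1 + D)) (u(D, s) = (s + 1/(1 + D))*s**2 = s**2*(s + 1/(1 + D)))
sqrt(1683 - 1037)/u(-54, 18) + 2193/(-919) = sqrt(1683 - 1037)/((18**2*(1 + 18 - 54*18)/(1 - 54))) + 2193/(-919) = sqrt(646)/((324*(1 + 18 - 972)/(-53))) + 2193*(-1/919) = sqrt(646)/((324*(-1/53)*(-953))) - 2193/919 = sqrt(646)/(308772/53) - 2193/919 = sqrt(646)*(53/308772) - 2193/919 = 53*sqrt(646)/308772 - 2193/919 = -2193/919 + 53*sqrt(646)/308772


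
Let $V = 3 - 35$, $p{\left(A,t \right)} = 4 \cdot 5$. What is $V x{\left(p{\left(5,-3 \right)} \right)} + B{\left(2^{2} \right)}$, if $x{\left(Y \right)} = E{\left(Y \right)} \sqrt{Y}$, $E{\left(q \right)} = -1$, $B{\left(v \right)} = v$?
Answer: $4 + 64 \sqrt{5} \approx 147.11$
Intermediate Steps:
$p{\left(A,t \right)} = 20$
$x{\left(Y \right)} = - \sqrt{Y}$
$V = -32$ ($V = 3 - 35 = -32$)
$V x{\left(p{\left(5,-3 \right)} \right)} + B{\left(2^{2} \right)} = - 32 \left(- \sqrt{20}\right) + 2^{2} = - 32 \left(- 2 \sqrt{5}\right) + 4 = 64 \sqrt{5} + 4 = 4 + 64 \sqrt{5}$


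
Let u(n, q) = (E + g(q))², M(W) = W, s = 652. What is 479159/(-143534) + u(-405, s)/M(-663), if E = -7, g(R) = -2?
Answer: -109769557/31721014 ≈ -3.4605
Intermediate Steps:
u(n, q) = 81 (u(n, q) = (-7 - 2)² = (-9)² = 81)
479159/(-143534) + u(-405, s)/M(-663) = 479159/(-143534) + 81/(-663) = 479159*(-1/143534) + 81*(-1/663) = -479159/143534 - 27/221 = -109769557/31721014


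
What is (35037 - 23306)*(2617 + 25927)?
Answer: 334849664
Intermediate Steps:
(35037 - 23306)*(2617 + 25927) = 11731*28544 = 334849664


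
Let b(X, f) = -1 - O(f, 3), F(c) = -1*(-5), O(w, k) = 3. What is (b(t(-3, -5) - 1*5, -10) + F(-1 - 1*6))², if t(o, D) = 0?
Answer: 1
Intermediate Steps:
F(c) = 5
b(X, f) = -4 (b(X, f) = -1 - 1*3 = -1 - 3 = -4)
(b(t(-3, -5) - 1*5, -10) + F(-1 - 1*6))² = (-4 + 5)² = 1² = 1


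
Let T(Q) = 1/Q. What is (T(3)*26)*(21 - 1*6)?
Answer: 130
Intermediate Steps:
(T(3)*26)*(21 - 1*6) = (26/3)*(21 - 1*6) = ((1/3)*26)*(21 - 6) = (26/3)*15 = 130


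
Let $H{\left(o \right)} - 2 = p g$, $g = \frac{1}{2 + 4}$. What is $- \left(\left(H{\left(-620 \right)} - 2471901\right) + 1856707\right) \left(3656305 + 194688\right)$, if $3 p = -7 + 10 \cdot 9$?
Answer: $\frac{42643481909389}{18} \approx 2.3691 \cdot 10^{12}$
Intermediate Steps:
$p = \frac{83}{3}$ ($p = \frac{-7 + 10 \cdot 9}{3} = \frac{-7 + 90}{3} = \frac{1}{3} \cdot 83 = \frac{83}{3} \approx 27.667$)
$g = \frac{1}{6} \approx 0.16667$
$H{\left(o \right)} = \frac{119}{18}$ ($H{\left(o \right)} = 2 + \frac{83}{3} \cdot \frac{1}{6} = 2 + \frac{83}{18} = \frac{119}{18}$)
$- \left(\left(H{\left(-620 \right)} - 2471901\right) + 1856707\right) \left(3656305 + 194688\right) = - \left(\left(\frac{119}{18} - 2471901\right) + 1856707\right) \left(3656305 + 194688\right) = - \left(\left(\frac{119}{18} - 2471901\right) + 1856707\right) 3850993 = - \left(- \frac{44494099}{18} + 1856707\right) 3850993 = - \frac{\left(-11073373\right) 3850993}{18} = \left(-1\right) \left(- \frac{42643481909389}{18}\right) = \frac{42643481909389}{18}$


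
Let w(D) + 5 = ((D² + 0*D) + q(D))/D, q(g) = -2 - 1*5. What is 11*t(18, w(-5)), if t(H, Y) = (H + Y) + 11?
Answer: 1122/5 ≈ 224.40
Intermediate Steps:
q(g) = -7 (q(g) = -2 - 5 = -7)
w(D) = -5 + (-7 + D²)/D (w(D) = -5 + ((D² + 0*D) - 7)/D = -5 + ((D² + 0) - 7)/D = -5 + (D² - 7)/D = -5 + (-7 + D²)/D)
t(H, Y) = 11 + H + Y
11*t(18, w(-5)) = 11*(11 + 18 + (-5 - 5 - 7/(-5))) = 11*(11 + 18 + (-5 - 5 - 7*(-⅕))) = 11*(11 + 18 + (-5 - 5 + 7/5)) = 11*(11 + 18 - 43/5) = 11*(102/5) = 1122/5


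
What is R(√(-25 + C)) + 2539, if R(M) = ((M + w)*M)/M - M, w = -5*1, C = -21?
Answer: 2534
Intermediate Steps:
w = -5
R(M) = -5 (R(M) = ((M - 5)*M)/M - M = ((-5 + M)*M)/M - M = (M*(-5 + M))/M - M = (-5 + M) - M = -5)
R(√(-25 + C)) + 2539 = -5 + 2539 = 2534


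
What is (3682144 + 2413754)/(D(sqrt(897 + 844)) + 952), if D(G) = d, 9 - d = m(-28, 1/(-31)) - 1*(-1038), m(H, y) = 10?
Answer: -2031966/29 ≈ -70068.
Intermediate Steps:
d = -1039 (d = 9 - (10 - 1*(-1038)) = 9 - (10 + 1038) = 9 - 1*1048 = 9 - 1048 = -1039)
D(G) = -1039
(3682144 + 2413754)/(D(sqrt(897 + 844)) + 952) = (3682144 + 2413754)/(-1039 + 952) = 6095898/(-87) = 6095898*(-1/87) = -2031966/29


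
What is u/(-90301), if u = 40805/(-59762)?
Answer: 40805/5396568362 ≈ 7.5613e-6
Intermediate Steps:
u = -40805/59762 (u = 40805*(-1/59762) = -40805/59762 ≈ -0.68279)
u/(-90301) = -40805/59762/(-90301) = -40805/59762*(-1/90301) = 40805/5396568362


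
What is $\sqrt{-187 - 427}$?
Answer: $i \sqrt{614} \approx 24.779 i$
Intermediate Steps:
$\sqrt{-187 - 427} = \sqrt{-614} = i \sqrt{614}$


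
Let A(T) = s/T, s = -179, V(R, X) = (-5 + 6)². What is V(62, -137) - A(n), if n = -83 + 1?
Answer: -97/82 ≈ -1.1829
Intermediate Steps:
V(R, X) = 1 (V(R, X) = 1² = 1)
n = -82
A(T) = -179/T
V(62, -137) - A(n) = 1 - (-179)/(-82) = 1 - (-179)*(-1)/82 = 1 - 1*179/82 = 1 - 179/82 = -97/82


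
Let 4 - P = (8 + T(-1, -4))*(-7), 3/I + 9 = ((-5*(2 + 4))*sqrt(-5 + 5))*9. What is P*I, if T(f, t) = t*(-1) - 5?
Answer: -53/3 ≈ -17.667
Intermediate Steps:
T(f, t) = -5 - t (T(f, t) = -t - 5 = -5 - t)
I = -1/3 (I = 3/(-9 + ((-5*(2 + 4))*sqrt(-5 + 5))*9) = 3/(-9 + ((-5*6)*sqrt(0))*9) = 3/(-9 - 30*0*9) = 3/(-9 + 0*9) = 3/(-9 + 0) = 3/(-9) = 3*(-1/9) = -1/3 ≈ -0.33333)
P = 53 (P = 4 - (8 + (-5 - 1*(-4)))*(-7) = 4 - (8 + (-5 + 4))*(-7) = 4 - (8 - 1)*(-7) = 4 - 7*(-7) = 4 - 1*(-49) = 4 + 49 = 53)
P*I = 53*(-1/3) = -53/3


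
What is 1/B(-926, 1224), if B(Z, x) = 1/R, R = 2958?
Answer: 2958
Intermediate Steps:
B(Z, x) = 1/2958
1/B(-926, 1224) = 1/(1/2958) = 2958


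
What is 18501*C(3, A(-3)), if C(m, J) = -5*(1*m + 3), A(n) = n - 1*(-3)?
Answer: -555030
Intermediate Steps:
A(n) = 3 + n (A(n) = n + 3 = 3 + n)
C(m, J) = -15 - 5*m (C(m, J) = -5*(m + 3) = -5*(3 + m) = -15 - 5*m)
18501*C(3, A(-3)) = 18501*(-15 - 5*3) = 18501*(-15 - 15) = 18501*(-30) = -555030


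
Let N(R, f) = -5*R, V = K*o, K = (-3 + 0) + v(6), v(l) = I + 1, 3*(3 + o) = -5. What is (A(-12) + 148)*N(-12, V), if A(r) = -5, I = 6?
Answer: 8580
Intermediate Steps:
o = -14/3 (o = -3 + (⅓)*(-5) = -3 - 5/3 = -14/3 ≈ -4.6667)
v(l) = 7 (v(l) = 6 + 1 = 7)
K = 4 (K = (-3 + 0) + 7 = -3 + 7 = 4)
V = -56/3 (V = 4*(-14/3) = -56/3 ≈ -18.667)
(A(-12) + 148)*N(-12, V) = (-5 + 148)*(-5*(-12)) = 143*60 = 8580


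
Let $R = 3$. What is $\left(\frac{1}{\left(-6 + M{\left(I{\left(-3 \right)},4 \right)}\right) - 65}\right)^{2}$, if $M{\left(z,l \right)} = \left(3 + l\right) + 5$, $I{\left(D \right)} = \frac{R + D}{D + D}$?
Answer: $\frac{1}{3481} \approx 0.00028727$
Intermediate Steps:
$I{\left(D \right)} = \frac{3 + D}{2 D}$ ($I{\left(D \right)} = \frac{3 + D}{D + D} = \frac{3 + D}{2 D}$)
$M{\left(z,l \right)} = 8 + l$
$\left(\frac{1}{\left(-6 + M{\left(I{\left(-3 \right)},4 \right)}\right) - 65}\right)^{2} = \left(\frac{1}{\left(-6 + \left(8 + 4\right)\right) - 65}\right)^{2} = \left(\frac{1}{\left(-6 + 12\right) - 65}\right)^{2} = \left(\frac{1}{6 - 65}\right)^{2} = \left(\frac{1}{-59}\right)^{2} = \left(- \frac{1}{59}\right)^{2} = \frac{1}{3481}$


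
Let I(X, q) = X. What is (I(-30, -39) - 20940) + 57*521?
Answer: 8727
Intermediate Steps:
(I(-30, -39) - 20940) + 57*521 = (-30 - 20940) + 57*521 = -20970 + 29697 = 8727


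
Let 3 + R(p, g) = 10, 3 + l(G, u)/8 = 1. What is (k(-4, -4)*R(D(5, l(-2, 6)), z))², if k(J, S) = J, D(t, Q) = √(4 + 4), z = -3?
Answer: 784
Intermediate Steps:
l(G, u) = -16 (l(G, u) = -24 + 8*1 = -24 + 8 = -16)
D(t, Q) = 2*√2 (D(t, Q) = √8 = 2*√2)
R(p, g) = 7 (R(p, g) = -3 + 10 = 7)
(k(-4, -4)*R(D(5, l(-2, 6)), z))² = (-4*7)² = (-28)² = 784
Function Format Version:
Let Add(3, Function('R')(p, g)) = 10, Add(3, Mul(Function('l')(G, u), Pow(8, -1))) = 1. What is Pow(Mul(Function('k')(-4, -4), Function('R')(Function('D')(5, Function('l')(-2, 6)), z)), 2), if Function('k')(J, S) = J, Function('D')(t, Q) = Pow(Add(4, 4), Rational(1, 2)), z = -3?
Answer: 784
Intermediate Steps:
Function('l')(G, u) = -16 (Function('l')(G, u) = Add(-24, Mul(8, 1)) = Add(-24, 8) = -16)
Function('D')(t, Q) = Mul(2, Pow(2, Rational(1, 2))) (Function('D')(t, Q) = Pow(8, Rational(1, 2)) = Mul(2, Pow(2, Rational(1, 2))))
Function('R')(p, g) = 7 (Function('R')(p, g) = Add(-3, 10) = 7)
Pow(Mul(Function('k')(-4, -4), Function('R')(Function('D')(5, Function('l')(-2, 6)), z)), 2) = Pow(Mul(-4, 7), 2) = Pow(-28, 2) = 784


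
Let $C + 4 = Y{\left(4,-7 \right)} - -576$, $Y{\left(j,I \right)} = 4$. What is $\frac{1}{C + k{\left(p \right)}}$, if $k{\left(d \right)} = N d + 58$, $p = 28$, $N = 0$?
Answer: $\frac{1}{634} \approx 0.0015773$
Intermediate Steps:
$C = 576$ ($C = -4 + \left(4 - -576\right) = -4 + \left(4 + 576\right) = -4 + 580 = 576$)
$k{\left(d \right)} = 58$ ($k{\left(d \right)} = 0 d + 58 = 0 + 58 = 58$)
$\frac{1}{C + k{\left(p \right)}} = \frac{1}{576 + 58} = \frac{1}{634}$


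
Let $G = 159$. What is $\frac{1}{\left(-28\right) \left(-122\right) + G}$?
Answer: $\frac{1}{3575} \approx 0.00027972$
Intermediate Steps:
$\frac{1}{\left(-28\right) \left(-122\right) + G} = \frac{1}{\left(-28\right) \left(-122\right) + 159} = \frac{1}{3416 + 159} = \frac{1}{3575}$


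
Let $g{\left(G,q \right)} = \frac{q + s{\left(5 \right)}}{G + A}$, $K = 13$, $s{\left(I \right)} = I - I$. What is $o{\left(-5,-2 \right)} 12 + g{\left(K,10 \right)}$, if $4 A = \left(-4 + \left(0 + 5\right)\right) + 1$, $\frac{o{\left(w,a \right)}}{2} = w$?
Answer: $- \frac{3220}{27} \approx -119.26$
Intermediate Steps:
$o{\left(w,a \right)} = 2 w$
$s{\left(I \right)} = 0$
$A = \frac{1}{2}$ ($A = \frac{\left(-4 + \left(0 + 5\right)\right) + 1}{4} = \frac{\left(-4 + 5\right) + 1}{4} = \frac{1 + 1}{4} = \frac{1}{4} \cdot 2 = \frac{1}{2} \approx 0.5$)
$g{\left(G,q \right)} = \frac{q}{\frac{1}{2} + G}$ ($g{\left(G,q \right)} = \frac{q + 0}{G + \frac{1}{2}} = \frac{q}{\frac{1}{2} + G}$)
$o{\left(-5,-2 \right)} 12 + g{\left(K,10 \right)} = 2 \left(-5\right) 12 + 2 \cdot 10 \frac{1}{1 + 2 \cdot 13} = \left(-10\right) 12 + 2 \cdot 10 \frac{1}{1 + 26} = -120 + 2 \cdot 10 \cdot \frac{1}{27} = -120 + \frac{20}{27} = - \frac{3220}{27}$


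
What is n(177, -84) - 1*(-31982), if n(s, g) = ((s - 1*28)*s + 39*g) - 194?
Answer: 54885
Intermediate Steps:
n(s, g) = -194 + 39*g + s*(-28 + s) (n(s, g) = ((s - 28)*s + 39*g) - 194 = ((-28 + s)*s + 39*g) - 194 = (s*(-28 + s) + 39*g) - 194 = (39*g + s*(-28 + s)) - 194 = -194 + 39*g + s*(-28 + s))
n(177, -84) - 1*(-31982) = (-194 + 177² - 28*177 + 39*(-84)) - 1*(-31982) = (-194 + 31329 - 4956 - 3276) + 31982 = 22903 + 31982 = 54885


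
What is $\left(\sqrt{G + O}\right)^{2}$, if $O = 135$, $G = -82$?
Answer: $53$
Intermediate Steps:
$\left(\sqrt{G + O}\right)^{2} = \left(\sqrt{-82 + 135}\right)^{2} = \left(\sqrt{53}\right)^{2} = 53$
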